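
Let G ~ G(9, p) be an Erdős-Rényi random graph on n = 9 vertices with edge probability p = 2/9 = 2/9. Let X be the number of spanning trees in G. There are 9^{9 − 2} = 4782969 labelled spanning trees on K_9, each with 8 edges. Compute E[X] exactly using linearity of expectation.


K_9 has 9^{9 − 2} = 4782969 labelled spanning trees.
For each such spanning tree H, let X_H = 1 if all 8 edges of H are present in G. Then P[X_H = 1] = p^{8} = (2/9)^{8} = 256/43046721.
By linearity: E[X] = Σ_H E[X_H] = 4782969 · p^{8} = 4782969 · 256/43046721 = 256/9.
Numerically: E[X] ≈ 28.4444.

E[X] = 4782969 · (2/9)^{8} = 256/9 ≈ 28.4444.


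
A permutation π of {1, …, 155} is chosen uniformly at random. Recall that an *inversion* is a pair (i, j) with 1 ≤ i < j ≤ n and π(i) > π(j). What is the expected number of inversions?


Write X = Σ X_I over the C(155, 2) = 11935 pairs i < j, with X_I the indicator of one inversion.
There are 11935 indicators.
For each fixed pair i < j, the values π(i) and π(j) are two distinct elements of {1, …, 155} in uniformly random order; by symmetry P[π(i) > π(j)] = 1/2.
By linearity: E[X] = 11935 · (1/2) = C(155, 2) · (1/2) = 11935/2 = 11935/2 ≈ 5967.500000.

E[X] = 11935/2 = 5967.500000.


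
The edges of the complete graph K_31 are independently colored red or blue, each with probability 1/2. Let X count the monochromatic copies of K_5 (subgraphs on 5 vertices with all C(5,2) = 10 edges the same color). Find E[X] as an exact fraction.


Let X = Σ_S X_S over the C(31, 5) = 169911 subsets S of size 5, where X_S = 1 if the K_5 on S is monochromatic.
For a fixed S, the K_5 on S has C(5, 2) = 10 edges. P[all 10 edges red] = (1/2)^10, and likewise for blue, so P[monochromatic] = 2·(1/2)^10 = 2^{1 − 10} = 1/512.
By linearity of expectation: E[X] = C(31, 5) · 2^{1 − 10} = 169911 · 1/512 = 169911/512.
Numerically: E[X] ≈ 331.857422.

E[X] = C(31,5)·2^(1−C(5,2)) = 169911/512 ≈ 331.857422.


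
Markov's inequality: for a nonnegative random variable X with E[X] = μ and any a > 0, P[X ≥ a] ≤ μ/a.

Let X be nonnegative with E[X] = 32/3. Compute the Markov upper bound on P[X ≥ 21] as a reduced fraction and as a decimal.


μ = E[X] = 32/3, a = 21.
Markov: P[X ≥ 21] ≤ μ/a = (32/3)/21 = 32/63.
Numerically: ≈ 0.5079.
(Since a = 21 > μ = 10.6667, the bound 32/63 is < 1 and informative.)

P[X ≥ 21] ≤ 32/63 ≈ 0.5079.


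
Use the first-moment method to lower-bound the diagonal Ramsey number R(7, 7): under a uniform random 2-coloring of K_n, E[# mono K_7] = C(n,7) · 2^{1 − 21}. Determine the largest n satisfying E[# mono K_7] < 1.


We need C(n, 7) · 2^{1 − 21} < 1, i.e. C(n, 7) < 2^{21 − 1} = 1048576.
Check values of n near the boundary:
  n = 23: C(23, 7) = 245157; 245157 < 1048576? YES
  n = 24: C(24, 7) = 346104; 346104 < 1048576? YES
  n = 25: C(25, 7) = 480700; 480700 < 1048576? YES
  n = 26: C(26, 7) = 657800; 657800 < 1048576? YES
  n = 27: C(27, 7) = 888030; 888030 < 1048576? YES
  n = 28: C(28, 7) = 1184040; 1184040 < 1048576? NO
  n = 29: C(29, 7) = 1560780; 1560780 < 1048576? NO
  n = 30: C(30, 7) = 2035800; 2035800 < 1048576? NO
The largest n with C(n, 7) < 1048576 is n = 27 (where E[X] = 444015/524288 ≈ 0.8469). Hence R(7, 7) > 27, i.e. R(7, 7) ≥ 28.

Largest n = 27; hence R(7, 7) > 27.


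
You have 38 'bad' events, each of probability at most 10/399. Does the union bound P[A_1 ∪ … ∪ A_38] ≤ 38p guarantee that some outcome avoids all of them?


Union bound: P[∪_{i=1}^{38} A_i] ≤ Σ_i P[A_i] ≤ 38·p = 38·(10/399) = 20/21.
Numerically: 20/21 ≈ 0.9524.
Is 20/21 < 1? YES.
Since P[∪ A_i] ≤ 20/21 < 1, the complement has P[∩ A_i^c] ≥ 1 − 20/21 = 1/21 > 0, so some outcome avoids every A_i.

38·p = 20/21 ≈ 0.9524; existence CERTIFIED by the union bound.


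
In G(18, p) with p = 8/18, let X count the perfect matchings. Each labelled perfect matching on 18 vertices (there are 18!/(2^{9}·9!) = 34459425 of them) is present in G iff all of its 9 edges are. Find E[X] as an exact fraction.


K_18 has 18!/(2^{9}·9!) = 34459425 labelled perfect matchings.
For each such perfect matching H, let X_H = 1 if all 9 edges of H are present in G. Then P[X_H = 1] = p^{9} = (4/9)^{9} = 262144/387420489.
Summing the indicators: E[X] = Σ_H E[X_H] = 34459425 · p^{9} = 34459425 · 262144/387420489 = 111522611200/4782969.
Numerically: E[X] ≈ 2.332e+04.

E[X] = 34459425 · (4/9)^{9} = 111522611200/4782969 ≈ 2.332e+04.


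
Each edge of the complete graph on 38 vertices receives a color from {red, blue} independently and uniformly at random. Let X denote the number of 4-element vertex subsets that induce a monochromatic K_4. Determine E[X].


Let X = Σ_S X_S over the C(38, 4) = 73815 subsets S of size 4, where X_S = 1 if the K_4 on S is monochromatic.
For a fixed S, the K_4 on S has C(4, 2) = 6 edges. P[all 6 edges red] = (1/2)^6, and likewise for blue, so P[monochromatic] = 2·(1/2)^6 = 2^{1 − 6} = 1/32.
By linearity of expectation: E[X] = C(38, 4) · 2^{1 − 6} = 73815 · 1/32 = 73815/32.
Numerically: E[X] ≈ 2306.71875.

E[X] = C(38,4)·2^(1−C(4,2)) = 73815/32 ≈ 2306.71875.


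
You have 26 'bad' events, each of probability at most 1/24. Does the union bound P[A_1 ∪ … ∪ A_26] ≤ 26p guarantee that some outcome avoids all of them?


Union bound: P[∪_{i=1}^{26} A_i] ≤ Σ_i P[A_i] ≤ 26·p = 26·(1/24) = 13/12.
Numerically: 13/12 ≈ 1.0833.
Is 13/12 < 1? NO.
Since the bound 13/12 is ≥ 1, the union bound is uninformative here; it does NOT by itself certify existence.

26·p = 13/12 ≈ 1.0833; existence NOT certified by the union bound.


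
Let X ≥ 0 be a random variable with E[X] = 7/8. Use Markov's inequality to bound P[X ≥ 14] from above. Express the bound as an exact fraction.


μ = E[X] = 7/8, a = 14.
Markov: P[X ≥ 14] ≤ μ/a = (7/8)/14 = 1/16.
Numerically: ≈ 0.062500.
(Since a = 14 > μ = 0.875000, the bound 1/16 is < 1 and informative.)

P[X ≥ 14] ≤ 1/16 ≈ 0.062500.


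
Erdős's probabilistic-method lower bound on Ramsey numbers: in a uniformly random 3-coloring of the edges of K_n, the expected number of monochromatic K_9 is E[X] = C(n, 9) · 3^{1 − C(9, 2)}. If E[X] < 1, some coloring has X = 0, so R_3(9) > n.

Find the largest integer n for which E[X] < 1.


We need C(n, 9) · 3^{1 − 36} < 1, i.e. C(n, 9) < 3^{36 − 1} = 50031545098999707.
Check values of n near the boundary:
  n = 298: C(298, 9) = 45207677551849890; 45207677551849890 < 50031545098999707? YES
  n = 299: C(299, 9) = 46610674441390059; 46610674441390059 < 50031545098999707? YES
  n = 300: C(300, 9) = 48052241692154700; 48052241692154700 < 50031545098999707? YES
  n = 301: C(301, 9) = 49533303936090975; 49533303936090975 < 50031545098999707? YES
  n = 302: C(302, 9) = 51054804739588650; 51054804739588650 < 50031545098999707? NO
  n = 303: C(303, 9) = 52617706925494425; 52617706925494425 < 50031545098999707? NO
The largest n with C(n, 9) < 50031545098999707 is n = 301 (where E[X] = 16511101312030325/16677181699666569 ≈ 0.990041). Hence R_3(9) > 301, i.e. R_3(9) ≥ 302.

Largest n = 301; hence R_3(9) > 301.


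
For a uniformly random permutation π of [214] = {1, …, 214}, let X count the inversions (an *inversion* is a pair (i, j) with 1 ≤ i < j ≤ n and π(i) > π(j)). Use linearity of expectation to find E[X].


Write X = Σ X_I over the C(214, 2) = 22791 pairs i < j, with X_I the indicator of one inversion.
There are 22791 indicators.
For each fixed pair i < j, the values π(i) and π(j) are two distinct elements of {1, …, 214} in uniformly random order; by symmetry P[π(i) > π(j)] = 1/2.
By linearity: E[X] = 22791 · (1/2) = C(214, 2) · (1/2) = 22791/2 = 22791/2 ≈ 11395.50000.

E[X] = 22791/2 = 11395.50000.


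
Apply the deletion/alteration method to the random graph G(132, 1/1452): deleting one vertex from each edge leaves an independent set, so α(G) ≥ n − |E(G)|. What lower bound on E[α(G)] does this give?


E[|E(G)|] = C(132, 2)·p = 8646 · (1/1452) = 131/22.
E[α(G)] ≥ n − E[|E(G)|] = 132 − 131/22 = 2773/22.
Numerically: ≈ 126.04545.
(This is only a lower bound; the true E[α(G)] may be larger.)

E[α(G)] ≥ 2773/22 ≈ 126.04545.


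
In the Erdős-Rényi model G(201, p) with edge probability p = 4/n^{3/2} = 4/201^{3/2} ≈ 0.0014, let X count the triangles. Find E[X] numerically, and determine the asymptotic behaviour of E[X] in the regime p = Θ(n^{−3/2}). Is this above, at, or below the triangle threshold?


Number of potential triangles: C(201, 3) = 1333300.
Each occurs with probability p³ ≈ (0.0014)³ ≈ 2.76565e-09.
By linearity: E[X] = C(201, 3)·p³ ≈ 1333300 · 2.76565e-09 ≈ 0.004.
Since α = 3/2 > 1, p = c/n^{3/2} = o(1/n) is below the triangle threshold p ~ 1/n. Asymptotically E[X] ~ (c³/6)·n^{3(1−α)} = (4³/6)·n^{-1.5} → 0, so by Markov's inequality G has no triangles w.h.p.

E[X] ≈ 0.004; in regime p = Θ(1/n^{3/2}) E[X] tends to 0 (below the triangle threshold p ~ 1/n).


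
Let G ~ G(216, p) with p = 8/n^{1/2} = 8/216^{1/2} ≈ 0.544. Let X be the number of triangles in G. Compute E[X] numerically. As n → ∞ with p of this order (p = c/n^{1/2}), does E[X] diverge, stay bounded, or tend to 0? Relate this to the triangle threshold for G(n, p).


Number of potential triangles: C(216, 3) = 1656360.
Each occurs with probability p³ ≈ (0.544)³ ≈ 1.61283e-01.
By linearity: E[X] = C(216, 3)·p³ ≈ 1656360 · 1.61283e-01 ≈ 267143.166.
Since α = 1/2 < 1, p = c/n^{1/2} ≫ 1/n is above the triangle threshold p ~ 1/n. Asymptotically E[X] ~ (c³/6)·n^{3(1−α)} = (8³/6)·n^{1.5} → ∞; triangles are abundant w.h.p.

E[X] ≈ 267143.166; in regime p = Θ(1/n^{1/2}) E[X] diverges (above the triangle threshold p ~ 1/n).


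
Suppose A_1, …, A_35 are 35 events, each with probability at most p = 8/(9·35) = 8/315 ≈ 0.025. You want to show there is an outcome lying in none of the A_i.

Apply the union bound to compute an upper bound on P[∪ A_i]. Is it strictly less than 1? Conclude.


Union bound: P[∪_{i=1}^{35} A_i] ≤ Σ_i P[A_i] ≤ 35·p = 35·(8/315) = 8/9.
Numerically: 8/9 ≈ 0.889.
Is 8/9 < 1? YES.
Since P[∪ A_i] ≤ 8/9 < 1, the complement has P[∩ A_i^c] ≥ 1 − 8/9 = 1/9 > 0, so some outcome avoids every A_i.

35·p = 8/9 ≈ 0.889; existence CERTIFIED by the union bound.


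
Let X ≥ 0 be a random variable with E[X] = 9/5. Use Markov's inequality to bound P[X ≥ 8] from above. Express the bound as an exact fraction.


μ = E[X] = 9/5, a = 8.
Markov: P[X ≥ 8] ≤ μ/a = (9/5)/8 = 9/40.
Numerically: ≈ 0.22500.
(Since a = 8 > μ = 1.80000, the bound 9/40 is < 1 and informative.)

P[X ≥ 8] ≤ 9/40 ≈ 0.22500.


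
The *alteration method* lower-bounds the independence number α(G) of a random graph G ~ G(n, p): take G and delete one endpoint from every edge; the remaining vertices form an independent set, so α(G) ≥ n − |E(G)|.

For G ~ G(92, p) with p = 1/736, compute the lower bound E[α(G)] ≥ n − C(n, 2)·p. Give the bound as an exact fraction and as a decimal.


E[|E(G)|] = C(92, 2)·p = 4186 · (1/736) = 91/16.
E[α(G)] ≥ n − E[|E(G)|] = 92 − 91/16 = 1381/16.
Numerically: ≈ 86.312500.
(This is only a lower bound; the true E[α(G)] may be larger.)

E[α(G)] ≥ 1381/16 ≈ 86.312500.


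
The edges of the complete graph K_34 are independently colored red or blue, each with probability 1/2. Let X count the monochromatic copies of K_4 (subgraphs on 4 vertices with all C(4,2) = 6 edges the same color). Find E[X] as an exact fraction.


Let X = Σ_S X_S over the C(34, 4) = 46376 subsets S of size 4, where X_S = 1 if the K_4 on S is monochromatic.
For a fixed S, the K_4 on S has C(4, 2) = 6 edges. P[all 6 edges red] = (1/2)^6, and likewise for blue, so P[monochromatic] = 2·(1/2)^6 = 2^{1 − 6} = 1/32.
Summing: E[X] = C(34, 4) · 2^{1 − 6} = 46376 · 1/32 = 5797/4.
Numerically: E[X] ≈ 1449.25000.

E[X] = C(34,4)·2^(1−C(4,2)) = 5797/4 ≈ 1449.25000.


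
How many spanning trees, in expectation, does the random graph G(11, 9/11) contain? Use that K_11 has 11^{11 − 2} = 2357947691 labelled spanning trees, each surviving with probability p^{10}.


K_11 has 11^{11 − 2} = 2357947691 labelled spanning trees.
For each such spanning tree H, let X_H = 1 if all 10 edges of H are present in G. Then P[X_H = 1] = p^{10} = (9/11)^{10} = 3486784401/25937424601.
By linearity of expectation: E[X] = Σ_H E[X_H] = 2357947691 · p^{10} = 2357947691 · 3486784401/25937424601 = 3486784401/11.
Numerically: E[X] ≈ 3.17e+08.

E[X] = 2357947691 · (9/11)^{10} = 3486784401/11 ≈ 3.17e+08.


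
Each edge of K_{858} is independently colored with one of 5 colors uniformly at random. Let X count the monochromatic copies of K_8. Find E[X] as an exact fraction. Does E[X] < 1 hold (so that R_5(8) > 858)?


E[X] = C(858, 8) · 5^{1 − 28} = 7049584530256467771 · 5^{−27} = 7049584530256467771/7450580596923828125.
As a reduced fraction: E[X] = 7049584530256467771/7450580596923828125 ≈ 0.94618.
Is E[X] < 1? YES.
Since E[X] < 1, there exists a 5-coloring of K_{858} with no monochromatic K_8; hence R_5(8) > 858.

E[X] = 7049584530256467771/7450580596923828125 ≈ 0.94618; E[X] < 1, so R_5(8) > 858.


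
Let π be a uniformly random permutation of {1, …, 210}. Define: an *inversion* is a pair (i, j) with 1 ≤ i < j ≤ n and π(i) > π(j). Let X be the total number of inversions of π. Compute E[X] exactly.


Write X = Σ X_I over the C(210, 2) = 21945 pairs i < j, with X_I the indicator of one inversion.
There are 21945 indicators.
For each fixed pair i < j, the values π(i) and π(j) are two distinct elements of {1, …, 210} in uniformly random order; by symmetry P[π(i) > π(j)] = 1/2.
By linearity: E[X] = 21945 · (1/2) = C(210, 2) · (1/2) = 21945/2 = 21945/2 ≈ 10972.500000.

E[X] = 21945/2 = 10972.500000.


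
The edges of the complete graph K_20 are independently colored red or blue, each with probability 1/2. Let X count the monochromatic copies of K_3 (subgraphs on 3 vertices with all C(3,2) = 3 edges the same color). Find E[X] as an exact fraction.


Let X = Σ_S X_S over the C(20, 3) = 1140 subsets S of size 3, where X_S = 1 if the K_3 on S is monochromatic.
For a fixed S, the K_3 on S has C(3, 2) = 3 edges. P[all 3 edges red] = (1/2)^3, and likewise for blue, so P[monochromatic] = 2·(1/2)^3 = 2^{1 − 3} = 1/4.
By linearity of expectation: E[X] = C(20, 3) · 2^{1 − 3} = 1140 · 1/4 = 285.
Numerically: E[X] ≈ 285.0000.

E[X] = C(20,3)·2^(1−C(3,2)) = 285 ≈ 285.0000.


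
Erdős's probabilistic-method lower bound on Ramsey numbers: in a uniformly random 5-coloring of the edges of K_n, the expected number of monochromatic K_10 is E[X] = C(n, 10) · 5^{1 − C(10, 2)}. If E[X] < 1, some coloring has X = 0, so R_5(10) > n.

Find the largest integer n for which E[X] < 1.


We need C(n, 10) · 5^{1 − 45} < 1, i.e. C(n, 10) < 5^{45 − 1} = 5684341886080801486968994140625.
Check values of n near the boundary:
  n = 5390: C(5390, 10) = 5655833965919099070255434039753; 5655833965919099070255434039753 < 5684341886080801486968994140625? YES
  n = 5391: C(5391, 10) = 5666344714787188828795213697883; 5666344714787188828795213697883 < 5684341886080801486968994140625? YES
  n = 5392: C(5392, 10) = 5676873040158402483252283957448; 5676873040158402483252283957448 < 5684341886080801486968994140625? YES
  n = 5393: C(5393, 10) = 5687418968154238267170642278008; 5687418968154238267170642278008 < 5684341886080801486968994140625? NO
  n = 5394: C(5394, 10) = 5697982524930156243149785372878; 5697982524930156243149785372878 < 5684341886080801486968994140625? NO
The largest n with C(n, 10) < 5684341886080801486968994140625 is n = 5392 (where E[X] = 5676873040158402483252283957448/5684341886080801486968994140625 ≈ 0.998686). Hence R_5(10) > 5392, i.e. R_5(10) ≥ 5393.

Largest n = 5392; hence R_5(10) > 5392.


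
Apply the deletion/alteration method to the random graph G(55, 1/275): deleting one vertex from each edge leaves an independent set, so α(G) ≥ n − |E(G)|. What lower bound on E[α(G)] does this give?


E[|E(G)|] = C(55, 2)·p = 1485 · (1/275) = 27/5.
E[α(G)] ≥ n − E[|E(G)|] = 55 − 27/5 = 248/5.
Numerically: ≈ 49.600000.
(This is only a lower bound; the true E[α(G)] may be larger.)

E[α(G)] ≥ 248/5 ≈ 49.600000.


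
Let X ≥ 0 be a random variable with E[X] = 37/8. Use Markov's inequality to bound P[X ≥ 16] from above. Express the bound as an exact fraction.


μ = E[X] = 37/8, a = 16.
Markov: P[X ≥ 16] ≤ μ/a = (37/8)/16 = 37/128.
Numerically: ≈ 0.289.
(Since a = 16 > μ = 4.625, the bound 37/128 is < 1 and informative.)

P[X ≥ 16] ≤ 37/128 ≈ 0.289.


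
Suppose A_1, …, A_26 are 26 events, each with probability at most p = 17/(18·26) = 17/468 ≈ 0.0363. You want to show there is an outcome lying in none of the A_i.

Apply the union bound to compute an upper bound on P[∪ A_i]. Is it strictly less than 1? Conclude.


Union bound: P[∪_{i=1}^{26} A_i] ≤ Σ_i P[A_i] ≤ 26·p = 26·(17/468) = 17/18.
Numerically: 17/18 ≈ 0.9444.
Is 17/18 < 1? YES.
Since P[∪ A_i] ≤ 17/18 < 1, the complement has P[∩ A_i^c] ≥ 1 − 17/18 = 1/18 > 0, so some outcome avoids every A_i.

26·p = 17/18 ≈ 0.9444; existence CERTIFIED by the union bound.


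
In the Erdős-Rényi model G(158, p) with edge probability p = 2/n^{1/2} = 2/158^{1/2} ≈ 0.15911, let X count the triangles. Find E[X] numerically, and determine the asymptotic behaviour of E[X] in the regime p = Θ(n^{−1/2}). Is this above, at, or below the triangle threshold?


Number of potential triangles: C(158, 3) = 644956.
Each occurs with probability p³ ≈ (0.15911)³ ≈ 4.0281381e-03.
By linearity: E[X] = C(158, 3)·p³ ≈ 644956 · 4.0281381e-03 ≈ 2597.97187.
Since α = 1/2 < 1, p = c/n^{1/2} ≫ 1/n is above the triangle threshold p ~ 1/n. Asymptotically E[X] ~ (c³/6)·n^{3(1−α)} = (2³/6)·n^{1.5} → ∞; triangles are abundant w.h.p.

E[X] ≈ 2597.97187; in regime p = Θ(1/n^{1/2}) E[X] diverges (above the triangle threshold p ~ 1/n).


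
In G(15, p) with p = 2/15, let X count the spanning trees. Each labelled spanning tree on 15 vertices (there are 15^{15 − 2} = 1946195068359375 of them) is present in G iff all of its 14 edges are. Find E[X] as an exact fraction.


K_15 has 15^{15 − 2} = 1946195068359375 labelled spanning trees.
For each such spanning tree H, let X_H = 1 if all 14 edges of H are present in G. Then P[X_H = 1] = p^{14} = (2/15)^{14} = 16384/29192926025390625.
Summing the indicators: E[X] = Σ_H E[X_H] = 1946195068359375 · p^{14} = 1946195068359375 · 16384/29192926025390625 = 16384/15.
Numerically: E[X] ≈ 1092.

E[X] = 1946195068359375 · (2/15)^{14} = 16384/15 ≈ 1092.


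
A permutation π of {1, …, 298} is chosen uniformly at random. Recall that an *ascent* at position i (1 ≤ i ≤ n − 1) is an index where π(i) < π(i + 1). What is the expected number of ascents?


Write X = Σ X_I over i = 1, …, 297, with X_I the indicator of one ascent.
There are 297 indicators.
For each fixed i, the pair (π(i), π(i+1)) is a uniformly random ordered pair of distinct values from {1, …, 298}; by symmetry P[π(i) < π(i+1)] = 1/2.
By linearity: E[X] = 297 · (1/2) = (298 − 1) · (1/2) = 297/2 ≈ 148.500.

E[X] = 297/2 = 148.500.


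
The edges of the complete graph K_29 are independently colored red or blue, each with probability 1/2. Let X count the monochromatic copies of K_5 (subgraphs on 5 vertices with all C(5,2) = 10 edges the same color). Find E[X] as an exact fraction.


Let X = Σ_S X_S over the C(29, 5) = 118755 subsets S of size 5, where X_S = 1 if the K_5 on S is monochromatic.
For a fixed S, the K_5 on S has C(5, 2) = 10 edges. P[all 10 edges red] = (1/2)^10, and likewise for blue, so P[monochromatic] = 2·(1/2)^10 = 2^{1 − 10} = 1/512.
By linearity: E[X] = C(29, 5) · 2^{1 − 10} = 118755 · 1/512 = 118755/512.
Numerically: E[X] ≈ 231.9434.

E[X] = C(29,5)·2^(1−C(5,2)) = 118755/512 ≈ 231.9434.


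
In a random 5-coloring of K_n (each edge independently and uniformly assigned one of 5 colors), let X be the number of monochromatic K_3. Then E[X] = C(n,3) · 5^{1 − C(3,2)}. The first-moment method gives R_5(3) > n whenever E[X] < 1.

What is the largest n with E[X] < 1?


We need C(n, 3) · 5^{1 − 3} < 1, i.e. C(n, 3) < 5^{3 − 1} = 25.
Check values of n near the boundary:
  n = 3: C(3, 3) = 1; 1 < 25? YES
  n = 4: C(4, 3) = 4; 4 < 25? YES
  n = 5: C(5, 3) = 10; 10 < 25? YES
  n = 6: C(6, 3) = 20; 20 < 25? YES
  n = 7: C(7, 3) = 35; 35 < 25? NO
  n = 8: C(8, 3) = 56; 56 < 25? NO
The largest n with C(n, 3) < 25 is n = 6 (where E[X] = 4/5 ≈ 0.8000000). Hence R_5(3) > 6, i.e. R_5(3) ≥ 7.

Largest n = 6; hence R_5(3) > 6.


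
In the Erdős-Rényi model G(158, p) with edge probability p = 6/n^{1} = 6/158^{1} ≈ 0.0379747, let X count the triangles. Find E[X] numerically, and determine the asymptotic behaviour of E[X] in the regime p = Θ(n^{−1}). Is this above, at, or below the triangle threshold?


Number of potential triangles: C(158, 3) = 644956.
Each occurs with probability p³ ≈ (0.0379747)³ ≈ 5.47624022e-05.
By linearity: E[X] = C(158, 3)·p³ ≈ 644956 · 5.47624022e-05 ≈ 35.319340.
Here α = 1, so p = 6/n is exactly at the triangle threshold p ~ 1/n. Asymptotically E[X] → c³/6 = 6³/6 = 36 ≈ 36.000000, a bounded constant. In this regime the triangle count is asymptotically Poisson(c³/6).

E[X] ≈ 35.319340; in regime p = Θ(1/n^{1}) E[X] stays bounded (at the triangle threshold p ~ 1/n).


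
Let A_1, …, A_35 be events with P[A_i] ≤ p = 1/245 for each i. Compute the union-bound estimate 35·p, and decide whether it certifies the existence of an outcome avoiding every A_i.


Union bound: P[∪_{i=1}^{35} A_i] ≤ Σ_i P[A_i] ≤ 35·p = 35·(1/245) = 1/7.
Numerically: 1/7 ≈ 0.1429.
Is 1/7 < 1? YES.
Since P[∪ A_i] ≤ 1/7 < 1, the complement has P[∩ A_i^c] ≥ 1 − 1/7 = 6/7 > 0, so some outcome avoids every A_i.

35·p = 1/7 ≈ 0.1429; existence CERTIFIED by the union bound.


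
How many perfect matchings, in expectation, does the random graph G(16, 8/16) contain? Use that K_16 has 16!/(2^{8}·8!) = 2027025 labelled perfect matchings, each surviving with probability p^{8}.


K_16 has 16!/(2^{8}·8!) = 2027025 labelled perfect matchings.
For each such perfect matching H, let X_H = 1 if all 8 edges of H are present in G. Then P[X_H = 1] = p^{8} = (1/2)^{8} = 1/256.
By linearity of expectation: E[X] = Σ_H E[X_H] = 2027025 · p^{8} = 2027025 · 1/256 = 2027025/256.
Numerically: E[X] ≈ 7918.07.

E[X] = 2027025 · (1/2)^{8} = 2027025/256 ≈ 7918.07.


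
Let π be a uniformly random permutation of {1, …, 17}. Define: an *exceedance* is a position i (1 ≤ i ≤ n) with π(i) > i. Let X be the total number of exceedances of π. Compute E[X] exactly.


Write X = Σ_{i=1}^{17} X_i, where X_i = 1_{π(i) > i}.
For each fixed i, π(i) is uniform over {1, …, 17} (marginal of a uniform permutation), so P[π(i) > i] = (n − i)/n. Summing: Σ_{i=1}^{17} (n − i)/n = (0 + 1 + … + 16)/17 = 17(17 − 1)/(2·17) = (17 − 1)/2.
Hence E[X] = Σ_{i=1}^{17} (17 − i)/17 = 8 ≈ 8.000.

E[X] = 8 = 8.000.


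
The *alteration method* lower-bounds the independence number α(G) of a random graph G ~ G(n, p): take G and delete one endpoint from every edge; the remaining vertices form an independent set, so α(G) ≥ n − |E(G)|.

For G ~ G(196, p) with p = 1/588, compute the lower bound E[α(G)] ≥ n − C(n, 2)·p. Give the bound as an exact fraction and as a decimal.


E[|E(G)|] = C(196, 2)·p = 19110 · (1/588) = 65/2.
E[α(G)] ≥ n − E[|E(G)|] = 196 − 65/2 = 327/2.
Numerically: ≈ 163.50000.
(This is only a lower bound; the true E[α(G)] may be larger.)

E[α(G)] ≥ 327/2 ≈ 163.50000.


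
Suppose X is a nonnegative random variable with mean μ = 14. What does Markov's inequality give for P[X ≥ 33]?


μ = E[X] = 14, a = 33.
Markov: P[X ≥ 33] ≤ μ/a = (14)/33 = 14/33.
Numerically: ≈ 0.424.
(Since a = 33 > μ = 14.000, the bound 14/33 is < 1 and informative.)

P[X ≥ 33] ≤ 14/33 ≈ 0.424.


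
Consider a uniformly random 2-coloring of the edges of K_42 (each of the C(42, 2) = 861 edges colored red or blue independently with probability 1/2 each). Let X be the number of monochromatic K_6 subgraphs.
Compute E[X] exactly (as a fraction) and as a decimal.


Let X = Σ_S X_S over the C(42, 6) = 5245786 subsets S of size 6, where X_S = 1 if the K_6 on S is monochromatic.
For a fixed S, the K_6 on S has C(6, 2) = 15 edges. P[all 15 edges red] = (1/2)^15, and likewise for blue, so P[monochromatic] = 2·(1/2)^15 = 2^{1 − 15} = 1/16384.
By linearity of expectation: E[X] = C(42, 6) · 2^{1 − 15} = 5245786 · 1/16384 = 2622893/8192.
Numerically: E[X] ≈ 320.17737.

E[X] = C(42,6)·2^(1−C(6,2)) = 2622893/8192 ≈ 320.17737.


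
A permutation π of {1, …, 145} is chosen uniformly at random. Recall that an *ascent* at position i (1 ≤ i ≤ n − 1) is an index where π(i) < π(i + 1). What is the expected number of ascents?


Write X = Σ X_I over i = 1, …, 144, with X_I the indicator of one ascent.
There are 144 indicators.
For each fixed i, the pair (π(i), π(i+1)) is a uniformly random ordered pair of distinct values from {1, …, 145}; by symmetry P[π(i) < π(i+1)] = 1/2.
By linearity: E[X] = 144 · (1/2) = (145 − 1) · (1/2) = 72 ≈ 72.000.

E[X] = 72 = 72.000.


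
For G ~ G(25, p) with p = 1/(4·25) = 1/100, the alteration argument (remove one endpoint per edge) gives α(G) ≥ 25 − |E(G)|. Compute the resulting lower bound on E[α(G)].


E[|E(G)|] = C(25, 2)·p = 300 · (1/100) = 3.
E[α(G)] ≥ n − E[|E(G)|] = 25 − 3 = 22.
Numerically: ≈ 22.000000.
(This is only a lower bound; the true E[α(G)] may be larger.)

E[α(G)] ≥ 22 ≈ 22.000000.


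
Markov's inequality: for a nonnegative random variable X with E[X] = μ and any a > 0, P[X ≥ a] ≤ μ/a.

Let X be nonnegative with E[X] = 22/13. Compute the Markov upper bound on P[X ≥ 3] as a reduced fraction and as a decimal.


μ = E[X] = 22/13, a = 3.
Markov: P[X ≥ 3] ≤ μ/a = (22/13)/3 = 22/39.
Numerically: ≈ 0.564103.
(Since a = 3 > μ = 1.692308, the bound 22/39 is < 1 and informative.)

P[X ≥ 3] ≤ 22/39 ≈ 0.564103.


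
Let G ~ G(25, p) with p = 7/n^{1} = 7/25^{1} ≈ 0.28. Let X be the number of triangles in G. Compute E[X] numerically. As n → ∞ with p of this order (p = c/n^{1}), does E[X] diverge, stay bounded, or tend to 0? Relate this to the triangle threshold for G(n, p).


Number of potential triangles: C(25, 3) = 2300.
Each occurs with probability p³ ≈ (0.28)³ ≈ 2.19520e-02.
By linearity: E[X] = C(25, 3)·p³ ≈ 2300 · 2.19520e-02 ≈ 50.490.
Here α = 1, so p = 7/n is exactly at the triangle threshold p ~ 1/n. Asymptotically E[X] → c³/6 = 7³/6 = 343/6 ≈ 57.167, a bounded constant. In this regime the triangle count is asymptotically Poisson(c³/6).

E[X] ≈ 50.490; in regime p = Θ(1/n^{1}) E[X] stays bounded (at the triangle threshold p ~ 1/n).


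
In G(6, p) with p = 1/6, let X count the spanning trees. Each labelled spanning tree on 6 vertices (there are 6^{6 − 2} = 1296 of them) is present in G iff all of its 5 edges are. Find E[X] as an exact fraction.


K_6 has 6^{6 − 2} = 1296 labelled spanning trees.
For each such spanning tree H, let X_H = 1 if all 5 edges of H are present in G. Then P[X_H = 1] = p^{5} = (1/6)^{5} = 1/7776.
By linearity of expectation: E[X] = Σ_H E[X_H] = 1296 · p^{5} = 1296 · 1/7776 = 1/6.
Numerically: E[X] ≈ 0.16667.

E[X] = 1296 · (1/6)^{5} = 1/6 ≈ 0.16667.


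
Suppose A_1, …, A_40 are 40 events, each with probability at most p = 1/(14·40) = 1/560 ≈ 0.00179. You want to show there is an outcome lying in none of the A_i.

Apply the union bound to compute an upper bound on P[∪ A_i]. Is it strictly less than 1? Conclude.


Union bound: P[∪_{i=1}^{40} A_i] ≤ Σ_i P[A_i] ≤ 40·p = 40·(1/560) = 1/14.
Numerically: 1/14 ≈ 0.07143.
Is 1/14 < 1? YES.
Since P[∪ A_i] ≤ 1/14 < 1, the complement has P[∩ A_i^c] ≥ 1 − 1/14 = 13/14 > 0, so some outcome avoids every A_i.

40·p = 1/14 ≈ 0.07143; existence CERTIFIED by the union bound.


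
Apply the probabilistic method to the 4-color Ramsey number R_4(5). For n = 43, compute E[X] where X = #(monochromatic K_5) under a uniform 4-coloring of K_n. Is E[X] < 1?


E[X] = C(43, 5) · 4^{1 − 10} = 962598 · 4^{−9} = 962598/262144.
As a reduced fraction: E[X] = 481299/131072 ≈ 3.67202.
Is E[X] < 1? NO.
Since E[X] ≥ 1, the first-moment bound is inconclusive at n = 43; it does NOT by itself certify R_4(5) > 43.

E[X] = 481299/131072 ≈ 3.67202; E[X] ≥ 1; first-moment method inconclusive here.


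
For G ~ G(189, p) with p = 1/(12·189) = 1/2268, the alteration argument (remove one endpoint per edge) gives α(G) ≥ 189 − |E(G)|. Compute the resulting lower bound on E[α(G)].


E[|E(G)|] = C(189, 2)·p = 17766 · (1/2268) = 47/6.
E[α(G)] ≥ n − E[|E(G)|] = 189 − 47/6 = 1087/6.
Numerically: ≈ 181.16667.
(This is only a lower bound; the true E[α(G)] may be larger.)

E[α(G)] ≥ 1087/6 ≈ 181.16667.


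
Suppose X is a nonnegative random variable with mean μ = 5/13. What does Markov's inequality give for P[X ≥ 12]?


μ = E[X] = 5/13, a = 12.
Markov: P[X ≥ 12] ≤ μ/a = (5/13)/12 = 5/156.
Numerically: ≈ 0.0321.
(Since a = 12 > μ = 0.3846, the bound 5/156 is < 1 and informative.)

P[X ≥ 12] ≤ 5/156 ≈ 0.0321.


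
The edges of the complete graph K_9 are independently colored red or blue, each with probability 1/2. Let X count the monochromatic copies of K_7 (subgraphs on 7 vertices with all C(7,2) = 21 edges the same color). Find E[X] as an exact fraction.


Let X = Σ_S X_S over the C(9, 7) = 36 subsets S of size 7, where X_S = 1 if the K_7 on S is monochromatic.
For a fixed S, the K_7 on S has C(7, 2) = 21 edges. P[all 21 edges red] = (1/2)^21, and likewise for blue, so P[monochromatic] = 2·(1/2)^21 = 2^{1 − 21} = 1/1048576.
By linearity of expectation: E[X] = C(9, 7) · 2^{1 − 21} = 36 · 1/1048576 = 9/262144.
Numerically: E[X] ≈ 0.00003.

E[X] = C(9,7)·2^(1−C(7,2)) = 9/262144 ≈ 0.00003.


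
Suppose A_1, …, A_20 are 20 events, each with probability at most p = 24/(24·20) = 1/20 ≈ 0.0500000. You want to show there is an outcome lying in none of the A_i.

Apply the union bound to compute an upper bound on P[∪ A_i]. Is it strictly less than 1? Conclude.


Union bound: P[∪_{i=1}^{20} A_i] ≤ Σ_i P[A_i] ≤ 20·p = 20·(1/20) = 1.
Numerically: 1 ≈ 1.0000000.
Is 1 < 1? NO.
Since the bound 1 is ≥ 1, the union bound is uninformative here; it does NOT by itself certify existence.

20·p = 1 ≈ 1.0000000; existence NOT certified by the union bound.


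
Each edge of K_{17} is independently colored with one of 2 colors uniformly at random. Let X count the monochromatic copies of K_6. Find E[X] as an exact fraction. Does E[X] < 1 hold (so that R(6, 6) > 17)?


E[X] = C(17, 6) · 2^{1 − 15} = 12376 · 2^{−14} = 12376/16384.
As a reduced fraction: E[X] = 1547/2048 ≈ 0.75537.
Is E[X] < 1? YES.
Since E[X] < 1, there exists a 2-coloring of K_{17} with no monochromatic K_6; hence R(6, 6) > 17.

E[X] = 1547/2048 ≈ 0.75537; E[X] < 1, so R(6, 6) > 17.


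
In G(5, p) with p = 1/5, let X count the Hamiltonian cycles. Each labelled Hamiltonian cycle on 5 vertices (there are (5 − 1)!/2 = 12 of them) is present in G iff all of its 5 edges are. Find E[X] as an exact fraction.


K_5 has (5 − 1)!/2 = 12 labelled Hamiltonian cycles.
For each such Hamiltonian cycle H, let X_H = 1 if all 5 edges of H are present in G. Then P[X_H = 1] = p^{5} = (1/5)^{5} = 1/3125.
By linearity: E[X] = Σ_H E[X_H] = 12 · p^{5} = 12 · 1/3125 = 12/3125.
Numerically: E[X] ≈ 0.00384.

E[X] = 12 · (1/5)^{5} = 12/3125 ≈ 0.00384.


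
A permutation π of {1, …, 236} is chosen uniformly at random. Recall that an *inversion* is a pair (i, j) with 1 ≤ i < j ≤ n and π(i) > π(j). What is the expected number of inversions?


Write X = Σ X_I over the C(236, 2) = 27730 pairs i < j, with X_I the indicator of one inversion.
There are 27730 indicators.
For each fixed pair i < j, the values π(i) and π(j) are two distinct elements of {1, …, 236} in uniformly random order; by symmetry P[π(i) > π(j)] = 1/2.
By linearity: E[X] = 27730 · (1/2) = C(236, 2) · (1/2) = 27730/2 = 13865 ≈ 13865.0000.

E[X] = 13865 = 13865.0000.


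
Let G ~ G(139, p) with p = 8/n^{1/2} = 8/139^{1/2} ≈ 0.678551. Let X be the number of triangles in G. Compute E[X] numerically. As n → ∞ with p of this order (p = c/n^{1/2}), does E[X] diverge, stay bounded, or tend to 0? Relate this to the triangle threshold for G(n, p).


Number of potential triangles: C(139, 3) = 437989.
Each occurs with probability p³ ≈ (0.678551)³ ≈ 3.12426426e-01.
By linearity: E[X] = C(139, 3)·p³ ≈ 437989 · 3.12426426e-01 ≈ 136839.337852.
Since α = 1/2 < 1, p = c/n^{1/2} ≫ 1/n is above the triangle threshold p ~ 1/n. Asymptotically E[X] ~ (c³/6)·n^{3(1−α)} = (8³/6)·n^{1.5} → ∞; triangles are abundant w.h.p.

E[X] ≈ 136839.337852; in regime p = Θ(1/n^{1/2}) E[X] diverges (above the triangle threshold p ~ 1/n).


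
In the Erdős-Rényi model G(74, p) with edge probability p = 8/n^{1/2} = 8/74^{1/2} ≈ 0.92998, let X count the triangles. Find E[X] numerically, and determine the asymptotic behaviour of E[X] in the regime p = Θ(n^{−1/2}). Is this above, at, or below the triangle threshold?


Number of potential triangles: C(74, 3) = 64824.
Each occurs with probability p³ ≈ (0.92998)³ ≈ 8.0430799e-01.
By linearity: E[X] = C(74, 3)·p³ ≈ 64824 · 8.0430799e-01 ≈ 52138.46095.
Since α = 1/2 < 1, p = c/n^{1/2} ≫ 1/n is above the triangle threshold p ~ 1/n. Asymptotically E[X] ~ (c³/6)·n^{3(1−α)} = (8³/6)·n^{1.5} → ∞; triangles are abundant w.h.p.

E[X] ≈ 52138.46095; in regime p = Θ(1/n^{1/2}) E[X] diverges (above the triangle threshold p ~ 1/n).


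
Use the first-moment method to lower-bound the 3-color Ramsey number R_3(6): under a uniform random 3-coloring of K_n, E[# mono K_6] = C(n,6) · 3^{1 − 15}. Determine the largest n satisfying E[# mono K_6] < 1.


We need C(n, 6) · 3^{1 − 15} < 1, i.e. C(n, 6) < 3^{15 − 1} = 4782969.
Check values of n near the boundary:
  n = 35: C(35, 6) = 1623160; 1623160 < 4782969? YES
  n = 36: C(36, 6) = 1947792; 1947792 < 4782969? YES
  n = 37: C(37, 6) = 2324784; 2324784 < 4782969? YES
  n = 38: C(38, 6) = 2760681; 2760681 < 4782969? YES
  n = 39: C(39, 6) = 3262623; 3262623 < 4782969? YES
  n = 40: C(40, 6) = 3838380; 3838380 < 4782969? YES
  n = 41: C(41, 6) = 4496388; 4496388 < 4782969? YES
  n = 42: C(42, 6) = 5245786; 5245786 < 4782969? NO
  n = 43: C(43, 6) = 6096454; 6096454 < 4782969? NO
  n = 44: C(44, 6) = 7059052; 7059052 < 4782969? NO
The largest n with C(n, 6) < 4782969 is n = 41 (where E[X] = 1498796/1594323 ≈ 0.940083). Hence R_3(6) > 41, i.e. R_3(6) ≥ 42.

Largest n = 41; hence R_3(6) > 41.


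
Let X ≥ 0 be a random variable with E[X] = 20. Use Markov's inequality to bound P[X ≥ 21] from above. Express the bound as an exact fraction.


μ = E[X] = 20, a = 21.
Markov: P[X ≥ 21] ≤ μ/a = (20)/21 = 20/21.
Numerically: ≈ 0.95238.
(Since a = 21 > μ = 20.00000, the bound 20/21 is < 1 and informative.)

P[X ≥ 21] ≤ 20/21 ≈ 0.95238.


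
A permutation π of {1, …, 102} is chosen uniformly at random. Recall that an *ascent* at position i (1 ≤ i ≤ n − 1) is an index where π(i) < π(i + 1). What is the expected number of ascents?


Write X = Σ X_I over i = 1, …, 101, with X_I the indicator of one ascent.
There are 101 indicators.
For each fixed i, the pair (π(i), π(i+1)) is a uniformly random ordered pair of distinct values from {1, …, 102}; by symmetry P[π(i) < π(i+1)] = 1/2.
By linearity: E[X] = 101 · (1/2) = (102 − 1) · (1/2) = 101/2 ≈ 50.50000.

E[X] = 101/2 = 50.50000.


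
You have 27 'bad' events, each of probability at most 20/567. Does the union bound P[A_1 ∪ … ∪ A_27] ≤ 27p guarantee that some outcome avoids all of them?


Union bound: P[∪_{i=1}^{27} A_i] ≤ Σ_i P[A_i] ≤ 27·p = 27·(20/567) = 20/21.
Numerically: 20/21 ≈ 0.9523810.
Is 20/21 < 1? YES.
Since P[∪ A_i] ≤ 20/21 < 1, the complement has P[∩ A_i^c] ≥ 1 − 20/21 = 1/21 > 0, so some outcome avoids every A_i.

27·p = 20/21 ≈ 0.9523810; existence CERTIFIED by the union bound.


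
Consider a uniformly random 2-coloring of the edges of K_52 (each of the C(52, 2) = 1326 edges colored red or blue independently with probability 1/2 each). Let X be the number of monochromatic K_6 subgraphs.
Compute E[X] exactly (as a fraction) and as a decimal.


Let X = Σ_S X_S over the C(52, 6) = 20358520 subsets S of size 6, where X_S = 1 if the K_6 on S is monochromatic.
For a fixed S, the K_6 on S has C(6, 2) = 15 edges. P[all 15 edges red] = (1/2)^15, and likewise for blue, so P[monochromatic] = 2·(1/2)^15 = 2^{1 − 15} = 1/16384.
Summing: E[X] = C(52, 6) · 2^{1 − 15} = 20358520 · 1/16384 = 2544815/2048.
Numerically: E[X] ≈ 1242.5854.

E[X] = C(52,6)·2^(1−C(6,2)) = 2544815/2048 ≈ 1242.5854.


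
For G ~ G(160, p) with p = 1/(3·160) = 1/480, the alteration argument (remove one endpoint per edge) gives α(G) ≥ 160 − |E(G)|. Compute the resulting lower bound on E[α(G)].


E[|E(G)|] = C(160, 2)·p = 12720 · (1/480) = 53/2.
E[α(G)] ≥ n − E[|E(G)|] = 160 − 53/2 = 267/2.
Numerically: ≈ 133.5000.
(This is only a lower bound; the true E[α(G)] may be larger.)

E[α(G)] ≥ 267/2 ≈ 133.5000.


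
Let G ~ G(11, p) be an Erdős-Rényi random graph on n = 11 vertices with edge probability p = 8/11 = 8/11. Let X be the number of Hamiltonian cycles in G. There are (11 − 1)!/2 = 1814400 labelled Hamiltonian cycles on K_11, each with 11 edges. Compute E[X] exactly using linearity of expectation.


K_11 has (11 − 1)!/2 = 1814400 labelled Hamiltonian cycles.
For each such Hamiltonian cycle H, let X_H = 1 if all 11 edges of H are present in G. Then P[X_H = 1] = p^{11} = (8/11)^{11} = 8589934592/285311670611.
By linearity of expectation: E[X] = Σ_H E[X_H] = 1814400 · p^{11} = 1814400 · 8589934592/285311670611 = 15585577323724800/285311670611.
Numerically: E[X] ≈ 5.46e+04.

E[X] = 1814400 · (8/11)^{11} = 15585577323724800/285311670611 ≈ 5.46e+04.


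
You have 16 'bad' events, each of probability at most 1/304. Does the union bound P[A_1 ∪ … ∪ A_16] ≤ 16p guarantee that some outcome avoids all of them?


Union bound: P[∪_{i=1}^{16} A_i] ≤ Σ_i P[A_i] ≤ 16·p = 16·(1/304) = 1/19.
Numerically: 1/19 ≈ 0.053.
Is 1/19 < 1? YES.
Since P[∪ A_i] ≤ 1/19 < 1, the complement has P[∩ A_i^c] ≥ 1 − 1/19 = 18/19 > 0, so some outcome avoids every A_i.

16·p = 1/19 ≈ 0.053; existence CERTIFIED by the union bound.


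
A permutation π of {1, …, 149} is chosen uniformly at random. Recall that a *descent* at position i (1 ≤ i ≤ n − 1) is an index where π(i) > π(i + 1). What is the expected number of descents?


Write X = Σ X_I over i = 1, …, 148, with X_I the indicator of one descent.
There are 148 indicators.
For each fixed i, the pair (π(i), π(i+1)) is a uniformly random ordered pair of distinct values from {1, …, 149}; by symmetry P[π(i) > π(i+1)] = 1/2.
By linearity: E[X] = 148 · (1/2) = (149 − 1) · (1/2) = 74 ≈ 74.00000.

E[X] = 74 = 74.00000.


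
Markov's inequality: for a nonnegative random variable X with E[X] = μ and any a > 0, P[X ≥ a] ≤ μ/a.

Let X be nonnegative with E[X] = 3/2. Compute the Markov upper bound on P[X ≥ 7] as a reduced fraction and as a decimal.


μ = E[X] = 3/2, a = 7.
Markov: P[X ≥ 7] ≤ μ/a = (3/2)/7 = 3/14.
Numerically: ≈ 0.214286.
(Since a = 7 > μ = 1.500000, the bound 3/14 is < 1 and informative.)

P[X ≥ 7] ≤ 3/14 ≈ 0.214286.


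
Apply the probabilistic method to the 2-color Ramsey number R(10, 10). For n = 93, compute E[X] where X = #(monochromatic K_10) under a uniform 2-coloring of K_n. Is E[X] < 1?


E[X] = C(93, 10) · 2^{1 − 45} = 8079421007658 · 2^{−44} = 8079421007658/17592186044416.
As a reduced fraction: E[X] = 4039710503829/8796093022208 ≈ 0.459262.
Is E[X] < 1? YES.
Since E[X] < 1, there exists a 2-coloring of K_{93} with no monochromatic K_10; hence R(10, 10) > 93.

E[X] = 4039710503829/8796093022208 ≈ 0.459262; E[X] < 1, so R(10, 10) > 93.
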